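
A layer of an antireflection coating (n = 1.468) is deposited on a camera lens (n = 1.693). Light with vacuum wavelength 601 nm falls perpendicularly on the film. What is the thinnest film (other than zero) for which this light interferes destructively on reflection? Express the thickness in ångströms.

1024 Å

Ray reflecting at the top interface goes from n = 1.0 toward n = 1.468: a half-wave phase shift.
Ray reflecting at the bottom interface goes from n = 1.468 toward n = 1.693: a half-wave phase shift.
Net: no relative phase inversion (both shifts match).
So the condition for destructive reflection is 2 n t = (m + ½) λ.
Minimum at m = 0: t = λ / (4 n) = 601 / (4 × 1.468) = 102 nm.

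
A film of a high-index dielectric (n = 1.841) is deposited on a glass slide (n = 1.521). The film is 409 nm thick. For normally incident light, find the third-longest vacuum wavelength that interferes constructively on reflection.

602 nm

At the upper boundary (n = 1.0 to n = 1.841) the reflected ray undergoes a half-wave phase shift.
At the lower boundary (n = 1.841 to n = 1.521) the reflected ray undergoes no phase shift.
Net: one phase inversion between the two reflected rays.
For bright reflection here: 2 n t = (m + ½) λ.
λ = 2 n t / (m + ½). The third-longest wavelength is m = 2: λ = 2 × 1.841 × 409 / 2.50 = 602 nm.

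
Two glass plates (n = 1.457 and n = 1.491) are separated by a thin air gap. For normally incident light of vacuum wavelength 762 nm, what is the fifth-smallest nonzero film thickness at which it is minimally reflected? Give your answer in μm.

At the upper boundary (n = 1.457 to n = 1.0) the reflected ray undergoes no phase shift.
At the lower boundary (n = 1.0 to n = 1.491) the reflected ray undergoes a half-wave phase shift.
Net: one phase inversion between the two reflected rays.
For dark reflection here: 2 n t = m λ.
The fifth-smallest nonzero thickness corresponds to m = 5: t = m λ / (2 n) = 5.00 × 762 / (2 × 1.0) = 1905 nm.

1.91 μm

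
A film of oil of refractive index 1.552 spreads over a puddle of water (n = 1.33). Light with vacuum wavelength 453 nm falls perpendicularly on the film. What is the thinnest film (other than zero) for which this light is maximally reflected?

Top surface (1.0 → 1.552): reflection off a higher-index medium gives a half-wave phase shift.
At the lower boundary (n = 1.552 to n = 1.33) the reflected ray undergoes no phase shift.
The two reflections differ by half a wavelength.
With one net inversion, constructive interference in reflection requires 2 n t = (m + ½) λ.
Minimum at m = 0: t = λ / (4 n) = 453 / (4 × 1.552) = 73.0 nm.

73.0 nm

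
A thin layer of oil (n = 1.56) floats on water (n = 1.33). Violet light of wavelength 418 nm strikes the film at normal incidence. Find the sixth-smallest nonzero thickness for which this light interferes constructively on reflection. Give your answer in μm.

Ray reflecting at the top interface goes from n = 1.0 toward n = 1.56: a half-wave phase shift.
At the lower boundary (n = 1.56 to n = 1.33) the reflected ray undergoes no phase shift.
Net: one phase inversion between the two reflected rays.
For maximum reflection here: 2 n t = (m + ½) λ.
The sixth-smallest nonzero thickness corresponds to m = 5: t = (m + ½) λ / (2 n) = 5.50 × 418 / (2 × 1.56) = 737 nm.

0.737 μm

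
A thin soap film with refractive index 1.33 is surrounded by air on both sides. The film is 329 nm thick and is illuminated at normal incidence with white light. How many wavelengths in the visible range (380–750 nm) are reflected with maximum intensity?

1

Ray reflecting at the top interface goes from n = 1.0 toward n = 1.33: a half-wave phase shift.
Ray reflecting at the bottom interface goes from n = 1.33 toward n = 1.0: no phase shift.
Net: one phase inversion between the two reflected rays.
So the condition for constructive reflection is 2 n t = (m + ½) λ.
λ = 2 n t / (m + ½) = 875 / (m + ½) nm.
m=0: 1750 nm (IR); m=1: 583 nm (visible); m=2: 350 nm (UV).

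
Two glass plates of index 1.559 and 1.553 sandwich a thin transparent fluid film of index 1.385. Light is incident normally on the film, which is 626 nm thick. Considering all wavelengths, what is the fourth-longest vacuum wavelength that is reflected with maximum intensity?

495 nm

At the upper boundary (n = 1.559 to n = 1.385) the reflected ray undergoes no phase shift.
Ray reflecting at the bottom interface goes from n = 1.385 toward n = 1.553: a half-wave phase shift.
Exactly one π shift → a net half-wave offset.
So the condition for constructive reflection is 2 n t = (m + ½) λ.
λ = 2 n t / (m + ½). The fourth-longest wavelength is m = 3: λ = 2 × 1.385 × 626 / 3.50 = 495 nm.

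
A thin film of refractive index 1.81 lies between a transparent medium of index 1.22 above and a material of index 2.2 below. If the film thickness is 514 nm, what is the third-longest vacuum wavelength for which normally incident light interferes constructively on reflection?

620 nm

Top surface (1.22 → 1.81): reflection off a higher-index medium gives a half-wave phase shift.
Ray reflecting at the bottom interface goes from n = 1.81 toward n = 2.2: a half-wave phase shift.
Net: no relative phase inversion (both shifts match).
So the condition for constructive reflection is 2 n t = m λ.
λ = 2 n t / m. The third-longest wavelength is m = 3: λ = 2 × 1.81 × 514 / 3.00 = 620 nm.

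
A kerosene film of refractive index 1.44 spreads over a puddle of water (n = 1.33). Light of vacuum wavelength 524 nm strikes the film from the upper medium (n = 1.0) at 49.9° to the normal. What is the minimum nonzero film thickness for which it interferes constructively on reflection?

107 nm

Ray reflecting at the top interface goes from n = 1.0 toward n = 1.44: a half-wave phase shift.
At the lower boundary (n = 1.44 to n = 1.33) the reflected ray undergoes no phase shift.
Net: one phase inversion between the two reflected rays.
For maximum reflection here: 2 n t cos θ_r = (m + ½) λ.
Snell's law: 1.0 sin 49.9° = 1.44 sin θ_r → sin θ_r = 0.531, cos θ_r = 0.847.
Minimum at m = 0: t = λ / (4 n cos θ_r) = 524 / (4 × 1.44 × 0.847) = 107 nm.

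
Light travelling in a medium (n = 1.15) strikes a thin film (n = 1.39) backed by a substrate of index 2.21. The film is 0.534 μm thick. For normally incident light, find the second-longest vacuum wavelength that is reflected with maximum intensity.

742 nm

Top surface (1.15 → 1.39): reflection off a higher-index medium gives a half-wave phase shift.
At the lower boundary (n = 1.39 to n = 2.21) the reflected ray undergoes a half-wave phase shift.
The two reflections carry the same phase change, so no net offset.
With no net inversion, constructive interference in reflection requires 2 n t = m λ.
λ = 2 n t / m. The second-longest wavelength is m = 2: λ = 2 × 1.39 × 534 / 2.00 = 742 nm.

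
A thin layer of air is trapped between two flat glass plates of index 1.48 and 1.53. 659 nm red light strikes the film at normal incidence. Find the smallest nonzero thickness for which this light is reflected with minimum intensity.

At the upper boundary (n = 1.48 to n = 1.0) the reflected ray undergoes no phase shift.
Bottom surface (1.0 → 1.53): reflection off a higher-index medium gives a half-wave phase shift.
Net: one phase inversion between the two reflected rays.
With one net inversion, destructive interference in reflection requires 2 n t = m λ.
The smallest nonzero thickness corresponds to m = 1: t = m λ / (2 n) = 1.00 × 659 / (2 × 1.0) = 330 nm.

330 nm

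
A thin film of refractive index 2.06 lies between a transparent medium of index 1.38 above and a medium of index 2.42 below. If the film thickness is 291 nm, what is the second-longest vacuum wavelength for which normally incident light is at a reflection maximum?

599 nm

At the upper boundary (n = 1.38 to n = 2.06) the reflected ray undergoes a half-wave phase shift.
Bottom surface (2.06 → 2.42): reflection off a higher-index medium gives a half-wave phase shift.
The two reflections carry the same phase change, so no net offset.
For maximum reflection here: 2 n t = m λ.
λ = 2 n t / m. The second-longest wavelength is m = 2: λ = 2 × 2.06 × 291 / 2.00 = 599 nm.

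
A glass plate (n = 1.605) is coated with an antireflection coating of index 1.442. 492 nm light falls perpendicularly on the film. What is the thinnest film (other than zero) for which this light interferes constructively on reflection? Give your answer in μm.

0.171 μm

Ray reflecting at the top interface goes from n = 1.0 toward n = 1.442: a half-wave phase shift.
At the lower boundary (n = 1.442 to n = 1.605) the reflected ray undergoes a half-wave phase shift.
Net: no relative phase inversion (both shifts match).
With no net inversion, constructive interference in reflection requires 2 n t = m λ.
Minimum nonzero at m = 1: t = λ / (2 n) = 492 / (2 × 1.442) = 171 nm.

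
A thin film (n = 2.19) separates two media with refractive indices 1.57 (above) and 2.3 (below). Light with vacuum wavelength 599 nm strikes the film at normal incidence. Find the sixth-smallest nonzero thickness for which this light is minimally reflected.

Ray reflecting at the top interface goes from n = 1.57 toward n = 2.19: a half-wave phase shift.
Ray reflecting at the bottom interface goes from n = 2.19 toward n = 2.3: a half-wave phase shift.
Net: no relative phase inversion (both shifts match).
For dark reflection here: 2 n t = (m + ½) λ.
The sixth-smallest nonzero thickness corresponds to m = 5: t = (m + ½) λ / (2 n) = 5.50 × 599 / (2 × 2.19) = 752 nm.

752 nm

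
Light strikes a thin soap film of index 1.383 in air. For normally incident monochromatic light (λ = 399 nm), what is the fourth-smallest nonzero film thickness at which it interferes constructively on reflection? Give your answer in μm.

0.505 μm

Ray reflecting at the top interface goes from n = 1.0 toward n = 1.383: a half-wave phase shift.
Ray reflecting at the bottom interface goes from n = 1.383 toward n = 1.0: no phase shift.
Net: one phase inversion between the two reflected rays.
With one net inversion, constructive interference in reflection requires 2 n t = (m + ½) λ.
The fourth-smallest nonzero thickness corresponds to m = 3: t = (m + ½) λ / (2 n) = 3.50 × 399 / (2 × 1.383) = 505 nm.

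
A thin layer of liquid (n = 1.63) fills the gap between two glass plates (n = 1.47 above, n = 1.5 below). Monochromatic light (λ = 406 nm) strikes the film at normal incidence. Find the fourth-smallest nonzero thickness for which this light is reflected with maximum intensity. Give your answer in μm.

0.436 μm

Ray reflecting at the top interface goes from n = 1.47 toward n = 1.63: a half-wave phase shift.
Ray reflecting at the bottom interface goes from n = 1.63 toward n = 1.5: no phase shift.
Exactly one π shift → a net half-wave offset.
With one net inversion, constructive interference in reflection requires 2 n t = (m + ½) λ.
The fourth-smallest nonzero thickness corresponds to m = 3: t = (m + ½) λ / (2 n) = 3.50 × 406 / (2 × 1.63) = 436 nm.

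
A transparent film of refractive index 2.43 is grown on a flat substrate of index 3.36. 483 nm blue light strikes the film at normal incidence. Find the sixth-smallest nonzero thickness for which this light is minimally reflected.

Ray reflecting at the top interface goes from n = 1.0 toward n = 2.43: a half-wave phase shift.
Bottom surface (2.43 → 3.36): reflection off a higher-index medium gives a half-wave phase shift.
Zero or two π shifts → no net half-wave offset.
With no net inversion, destructive interference in reflection requires 2 n t = (m + ½) λ.
The sixth-smallest nonzero thickness corresponds to m = 5: t = (m + ½) λ / (2 n) = 5.50 × 483 / (2 × 2.43) = 547 nm.

547 nm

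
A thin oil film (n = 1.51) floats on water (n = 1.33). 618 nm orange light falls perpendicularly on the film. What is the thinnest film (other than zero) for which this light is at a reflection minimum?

Top surface (1.0 → 1.51): reflection off a higher-index medium gives a half-wave phase shift.
At the lower boundary (n = 1.51 to n = 1.33) the reflected ray undergoes no phase shift.
The two reflections differ by half a wavelength.
With one net inversion, destructive interference in reflection requires 2 n t = m λ.
Minimum nonzero at m = 1: t = λ / (2 n) = 618 / (2 × 1.51) = 205 nm.

205 nm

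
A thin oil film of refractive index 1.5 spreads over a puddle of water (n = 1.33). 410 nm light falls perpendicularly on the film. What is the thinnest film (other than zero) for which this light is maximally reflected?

Top surface (1.0 → 1.5): reflection off a higher-index medium gives a half-wave phase shift.
Bottom surface (1.5 → 1.33): reflection off a lower-index medium gives no phase shift.
Net: one phase inversion between the two reflected rays.
So the condition for constructive reflection is 2 n t = (m + ½) λ.
Minimum at m = 0: t = λ / (4 n) = 410 / (4 × 1.5) = 68.3 nm.

68.3 nm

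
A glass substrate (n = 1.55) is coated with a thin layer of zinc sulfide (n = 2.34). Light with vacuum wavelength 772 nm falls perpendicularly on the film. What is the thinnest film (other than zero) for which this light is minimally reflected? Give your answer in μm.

0.165 μm

Ray reflecting at the top interface goes from n = 1.0 toward n = 2.34: a half-wave phase shift.
Ray reflecting at the bottom interface goes from n = 2.34 toward n = 1.55: no phase shift.
Net: one phase inversion between the two reflected rays.
With one net inversion, destructive interference in reflection requires 2 n t = m λ.
Minimum nonzero at m = 1: t = λ / (2 n) = 772 / (2 × 2.34) = 165 nm.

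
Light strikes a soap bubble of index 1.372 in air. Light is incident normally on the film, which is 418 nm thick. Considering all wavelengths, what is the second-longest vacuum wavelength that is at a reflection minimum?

573 nm

Ray reflecting at the top interface goes from n = 1.0 toward n = 1.372: a half-wave phase shift.
Ray reflecting at the bottom interface goes from n = 1.372 toward n = 1.0: no phase shift.
Exactly one π shift → a net half-wave offset.
So the condition for destructive reflection is 2 n t = m λ.
λ = 2 n t / m. The second-longest wavelength is m = 2: λ = 2 × 1.372 × 418 / 2.00 = 573 nm.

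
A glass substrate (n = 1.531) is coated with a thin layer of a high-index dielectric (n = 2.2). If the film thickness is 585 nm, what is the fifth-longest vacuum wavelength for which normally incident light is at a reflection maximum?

572 nm

Ray reflecting at the top interface goes from n = 1.0 toward n = 2.2: a half-wave phase shift.
Bottom surface (2.2 → 1.531): reflection off a lower-index medium gives no phase shift.
Exactly one π shift → a net half-wave offset.
For strong reflection here: 2 n t = (m + ½) λ.
λ = 2 n t / (m + ½). The fifth-longest wavelength is m = 4: λ = 2 × 2.2 × 585 / 4.50 = 572 nm.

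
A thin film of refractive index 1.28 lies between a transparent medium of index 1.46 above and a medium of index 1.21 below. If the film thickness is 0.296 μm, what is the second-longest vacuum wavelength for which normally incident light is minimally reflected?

505 nm

Top surface (1.46 → 1.28): reflection off a lower-index medium gives no phase shift.
Ray reflecting at the bottom interface goes from n = 1.28 toward n = 1.21: no phase shift.
Net: no relative phase inversion (both shifts match).
So the condition for destructive reflection is 2 n t = (m + ½) λ.
λ = 2 n t / (m + ½). The second-longest wavelength is m = 1: λ = 2 × 1.28 × 296 / 1.50 = 505 nm.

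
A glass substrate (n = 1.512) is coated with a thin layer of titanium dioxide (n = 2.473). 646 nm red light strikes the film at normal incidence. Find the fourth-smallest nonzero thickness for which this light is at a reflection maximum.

At the upper boundary (n = 1.0 to n = 2.473) the reflected ray undergoes a half-wave phase shift.
Ray reflecting at the bottom interface goes from n = 2.473 toward n = 1.512: no phase shift.
Exactly one π shift → a net half-wave offset.
So the condition for constructive reflection is 2 n t = (m + ½) λ.
The fourth-smallest nonzero thickness corresponds to m = 3: t = (m + ½) λ / (2 n) = 3.50 × 646 / (2 × 2.473) = 457 nm.

457 nm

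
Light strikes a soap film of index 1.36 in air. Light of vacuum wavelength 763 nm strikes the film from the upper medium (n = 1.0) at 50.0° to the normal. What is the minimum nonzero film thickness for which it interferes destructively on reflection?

339 nm

Ray reflecting at the top interface goes from n = 1.0 toward n = 1.36: a half-wave phase shift.
Bottom surface (1.36 → 1.0): reflection off a lower-index medium gives no phase shift.
The two reflections differ by half a wavelength.
For weak reflection here: 2 n t cos θ_r = m λ.
Snell's law: 1.0 sin 50.0° = 1.36 sin θ_r → sin θ_r = 0.563, cos θ_r = 0.826.
Minimum nonzero at m = 1: t = λ / (2 n cos θ_r) = 763 / (2 × 1.36 × 0.826) = 339 nm.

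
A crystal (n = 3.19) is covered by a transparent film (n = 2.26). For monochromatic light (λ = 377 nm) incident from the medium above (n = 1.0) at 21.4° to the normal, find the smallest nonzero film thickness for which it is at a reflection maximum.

At the upper boundary (n = 1.0 to n = 2.26) the reflected ray undergoes a half-wave phase shift.
Bottom surface (2.26 → 3.19): reflection off a higher-index medium gives a half-wave phase shift.
Net: no relative phase inversion (both shifts match).
So the condition for constructive reflection is 2 n t cos θ_r = m λ.
Snell's law: 1.0 sin 21.4° = 2.26 sin θ_r → sin θ_r = 0.161, cos θ_r = 0.987.
Minimum nonzero at m = 1: t = λ / (2 n cos θ_r) = 377 / (2 × 2.26 × 0.987) = 84.5 nm.

84.5 nm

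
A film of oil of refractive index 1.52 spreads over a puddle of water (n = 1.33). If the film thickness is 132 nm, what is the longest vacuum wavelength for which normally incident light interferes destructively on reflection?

401 nm

At the upper boundary (n = 1.0 to n = 1.52) the reflected ray undergoes a half-wave phase shift.
Bottom surface (1.52 → 1.33): reflection off a lower-index medium gives no phase shift.
Exactly one π shift → a net half-wave offset.
So the condition for destructive reflection is 2 n t = m λ.
λ = 2 n t / m. The longest wavelength is m = 1: λ = 2 × 1.52 × 132 / 1.00 = 401 nm.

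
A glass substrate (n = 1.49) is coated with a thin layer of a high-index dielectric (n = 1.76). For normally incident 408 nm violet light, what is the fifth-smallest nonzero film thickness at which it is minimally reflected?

580 nm

Top surface (1.0 → 1.76): reflection off a higher-index medium gives a half-wave phase shift.
Bottom surface (1.76 → 1.49): reflection off a lower-index medium gives no phase shift.
Net: one phase inversion between the two reflected rays.
So the condition for destructive reflection is 2 n t = m λ.
The fifth-smallest nonzero thickness corresponds to m = 5: t = m λ / (2 n) = 5.00 × 408 / (2 × 1.76) = 580 nm.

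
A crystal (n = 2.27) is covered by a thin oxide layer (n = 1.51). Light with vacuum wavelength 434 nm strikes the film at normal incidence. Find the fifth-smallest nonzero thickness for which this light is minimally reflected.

Ray reflecting at the top interface goes from n = 1.0 toward n = 1.51: a half-wave phase shift.
Bottom surface (1.51 → 2.27): reflection off a higher-index medium gives a half-wave phase shift.
The two reflections carry the same phase change, so no net offset.
For weak reflection here: 2 n t = (m + ½) λ.
The fifth-smallest nonzero thickness corresponds to m = 4: t = (m + ½) λ / (2 n) = 4.50 × 434 / (2 × 1.51) = 647 nm.

647 nm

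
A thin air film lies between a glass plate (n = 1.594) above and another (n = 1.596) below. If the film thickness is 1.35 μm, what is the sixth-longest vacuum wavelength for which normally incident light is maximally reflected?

491 nm

Top surface (1.594 → 1.0): reflection off a lower-index medium gives no phase shift.
At the lower boundary (n = 1.0 to n = 1.596) the reflected ray undergoes a half-wave phase shift.
The two reflections differ by half a wavelength.
With one net inversion, constructive interference in reflection requires 2 n t = (m + ½) λ.
λ = 2 n t / (m + ½). The sixth-longest wavelength is m = 5: λ = 2 × 1.0 × 1350 / 5.50 = 491 nm.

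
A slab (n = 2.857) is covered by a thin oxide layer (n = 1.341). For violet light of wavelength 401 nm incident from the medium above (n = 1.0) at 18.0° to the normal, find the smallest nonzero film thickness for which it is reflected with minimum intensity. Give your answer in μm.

Ray reflecting at the top interface goes from n = 1.0 toward n = 1.341: a half-wave phase shift.
At the lower boundary (n = 1.341 to n = 2.857) the reflected ray undergoes a half-wave phase shift.
The two reflections carry the same phase change, so no net offset.
So the condition for destructive reflection is 2 n t cos θ_r = (m + ½) λ.
Snell's law: 1.0 sin 18.0° = 1.341 sin θ_r → sin θ_r = 0.230, cos θ_r = 0.973.
Minimum at m = 0: t = λ / (4 n cos θ_r) = 401 / (4 × 1.341 × 0.973) = 76.8 nm.

0.0768 μm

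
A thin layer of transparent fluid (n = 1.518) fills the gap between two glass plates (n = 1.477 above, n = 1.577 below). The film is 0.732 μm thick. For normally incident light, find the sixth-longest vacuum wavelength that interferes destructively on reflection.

404 nm

Top surface (1.477 → 1.518): reflection off a higher-index medium gives a half-wave phase shift.
Bottom surface (1.518 → 1.577): reflection off a higher-index medium gives a half-wave phase shift.
Zero or two π shifts → no net half-wave offset.
For dark reflection here: 2 n t = (m + ½) λ.
λ = 2 n t / (m + ½). The sixth-longest wavelength is m = 5: λ = 2 × 1.518 × 732 / 5.50 = 404 nm.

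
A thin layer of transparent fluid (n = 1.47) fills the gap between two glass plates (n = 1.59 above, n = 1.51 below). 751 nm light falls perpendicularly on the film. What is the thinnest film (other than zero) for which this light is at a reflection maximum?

Top surface (1.59 → 1.47): reflection off a lower-index medium gives no phase shift.
Bottom surface (1.47 → 1.51): reflection off a higher-index medium gives a half-wave phase shift.
The two reflections differ by half a wavelength.
So the condition for constructive reflection is 2 n t = (m + ½) λ.
Minimum at m = 0: t = λ / (4 n) = 751 / (4 × 1.47) = 128 nm.

128 nm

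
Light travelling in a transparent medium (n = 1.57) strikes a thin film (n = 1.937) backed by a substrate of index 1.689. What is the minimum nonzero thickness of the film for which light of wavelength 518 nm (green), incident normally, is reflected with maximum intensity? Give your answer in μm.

Top surface (1.57 → 1.937): reflection off a higher-index medium gives a half-wave phase shift.
At the lower boundary (n = 1.937 to n = 1.689) the reflected ray undergoes no phase shift.
Net: one phase inversion between the two reflected rays.
So the condition for constructive reflection is 2 n t = (m + ½) λ.
Minimum at m = 0: t = λ / (4 n) = 518 / (4 × 1.937) = 66.9 nm.

0.0669 μm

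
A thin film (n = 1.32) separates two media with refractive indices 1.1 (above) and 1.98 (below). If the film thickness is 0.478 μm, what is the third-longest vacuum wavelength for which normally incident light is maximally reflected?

421 nm

Top surface (1.1 → 1.32): reflection off a higher-index medium gives a half-wave phase shift.
Bottom surface (1.32 → 1.98): reflection off a higher-index medium gives a half-wave phase shift.
Zero or two π shifts → no net half-wave offset.
So the condition for constructive reflection is 2 n t = m λ.
λ = 2 n t / m. The third-longest wavelength is m = 3: λ = 2 × 1.32 × 478 / 3.00 = 421 nm.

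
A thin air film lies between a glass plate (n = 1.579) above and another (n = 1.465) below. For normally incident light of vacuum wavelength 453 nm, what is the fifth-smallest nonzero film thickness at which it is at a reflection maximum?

At the upper boundary (n = 1.579 to n = 1.0) the reflected ray undergoes no phase shift.
Bottom surface (1.0 → 1.465): reflection off a higher-index medium gives a half-wave phase shift.
The two reflections differ by half a wavelength.
With one net inversion, constructive interference in reflection requires 2 n t = (m + ½) λ.
The fifth-smallest nonzero thickness corresponds to m = 4: t = (m + ½) λ / (2 n) = 4.50 × 453 / (2 × 1.0) = 1019 nm.

1019 nm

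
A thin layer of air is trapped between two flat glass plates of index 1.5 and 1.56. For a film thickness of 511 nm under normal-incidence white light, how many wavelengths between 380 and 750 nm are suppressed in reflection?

1

At the upper boundary (n = 1.5 to n = 1.0) the reflected ray undergoes no phase shift.
Ray reflecting at the bottom interface goes from n = 1.0 toward n = 1.56: a half-wave phase shift.
Net: one phase inversion between the two reflected rays.
With one net inversion, destructive interference in reflection requires 2 n t = m λ.
λ = 2 n t / m = 1022 / m nm.
m=1: 1022 nm (IR); m=2: 511 nm (visible); m=3: 341 nm (UV).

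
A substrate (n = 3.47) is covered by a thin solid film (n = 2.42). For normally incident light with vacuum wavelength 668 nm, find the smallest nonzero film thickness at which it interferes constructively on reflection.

At the upper boundary (n = 1.0 to n = 2.42) the reflected ray undergoes a half-wave phase shift.
Bottom surface (2.42 → 3.47): reflection off a higher-index medium gives a half-wave phase shift.
Net: no relative phase inversion (both shifts match).
For strong reflection here: 2 n t = m λ.
Minimum nonzero at m = 1: t = λ / (2 n) = 668 / (2 × 2.42) = 138 nm.

138 nm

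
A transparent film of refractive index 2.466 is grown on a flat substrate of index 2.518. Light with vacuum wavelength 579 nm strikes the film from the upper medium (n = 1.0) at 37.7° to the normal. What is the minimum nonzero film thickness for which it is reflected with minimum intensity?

At the upper boundary (n = 1.0 to n = 2.466) the reflected ray undergoes a half-wave phase shift.
Ray reflecting at the bottom interface goes from n = 2.466 toward n = 2.518: a half-wave phase shift.
Net: no relative phase inversion (both shifts match).
So the condition for destructive reflection is 2 n t cos θ_r = (m + ½) λ.
Snell's law: 1.0 sin 37.7° = 2.466 sin θ_r → sin θ_r = 0.248, cos θ_r = 0.969.
Minimum at m = 0: t = λ / (4 n cos θ_r) = 579 / (4 × 2.466 × 0.969) = 60.6 nm.

60.6 nm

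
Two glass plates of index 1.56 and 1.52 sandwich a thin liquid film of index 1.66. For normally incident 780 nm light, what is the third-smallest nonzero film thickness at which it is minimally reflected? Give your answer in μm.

At the upper boundary (n = 1.56 to n = 1.66) the reflected ray undergoes a half-wave phase shift.
Ray reflecting at the bottom interface goes from n = 1.66 toward n = 1.52: no phase shift.
Exactly one π shift → a net half-wave offset.
So the condition for destructive reflection is 2 n t = m λ.
The third-smallest nonzero thickness corresponds to m = 3: t = m λ / (2 n) = 3.00 × 780 / (2 × 1.66) = 705 nm.

0.705 μm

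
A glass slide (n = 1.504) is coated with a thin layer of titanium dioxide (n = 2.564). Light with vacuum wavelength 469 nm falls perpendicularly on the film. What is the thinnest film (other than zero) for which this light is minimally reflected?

91.5 nm

Top surface (1.0 → 2.564): reflection off a higher-index medium gives a half-wave phase shift.
At the lower boundary (n = 2.564 to n = 1.504) the reflected ray undergoes no phase shift.
Exactly one π shift → a net half-wave offset.
So the condition for destructive reflection is 2 n t = m λ.
Minimum nonzero at m = 1: t = λ / (2 n) = 469 / (2 × 2.564) = 91.5 nm.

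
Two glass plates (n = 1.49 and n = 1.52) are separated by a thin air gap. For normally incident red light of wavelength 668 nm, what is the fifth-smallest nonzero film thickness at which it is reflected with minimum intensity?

1670 nm

At the upper boundary (n = 1.49 to n = 1.0) the reflected ray undergoes no phase shift.
Ray reflecting at the bottom interface goes from n = 1.0 toward n = 1.52: a half-wave phase shift.
Net: one phase inversion between the two reflected rays.
For weak reflection here: 2 n t = m λ.
The fifth-smallest nonzero thickness corresponds to m = 5: t = m λ / (2 n) = 5.00 × 668 / (2 × 1.0) = 1670 nm.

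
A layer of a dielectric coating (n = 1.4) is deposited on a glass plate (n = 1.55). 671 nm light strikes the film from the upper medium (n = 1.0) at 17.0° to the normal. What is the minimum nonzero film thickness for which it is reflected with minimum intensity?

Ray reflecting at the top interface goes from n = 1.0 toward n = 1.4: a half-wave phase shift.
Bottom surface (1.4 → 1.55): reflection off a higher-index medium gives a half-wave phase shift.
Zero or two π shifts → no net half-wave offset.
For dark reflection here: 2 n t cos θ_r = (m + ½) λ.
Snell's law: 1.0 sin 17.0° = 1.4 sin θ_r → sin θ_r = 0.209, cos θ_r = 0.978.
Minimum at m = 0: t = λ / (4 n cos θ_r) = 671 / (4 × 1.4 × 0.978) = 123 nm.

123 nm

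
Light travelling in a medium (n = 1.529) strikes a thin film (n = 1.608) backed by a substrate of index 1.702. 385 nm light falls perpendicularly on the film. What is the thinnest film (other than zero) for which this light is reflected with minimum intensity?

Ray reflecting at the top interface goes from n = 1.529 toward n = 1.608: a half-wave phase shift.
At the lower boundary (n = 1.608 to n = 1.702) the reflected ray undergoes a half-wave phase shift.
The two reflections carry the same phase change, so no net offset.
For minimum reflection here: 2 n t = (m + ½) λ.
Minimum at m = 0: t = λ / (4 n) = 385 / (4 × 1.608) = 59.9 nm.

59.9 nm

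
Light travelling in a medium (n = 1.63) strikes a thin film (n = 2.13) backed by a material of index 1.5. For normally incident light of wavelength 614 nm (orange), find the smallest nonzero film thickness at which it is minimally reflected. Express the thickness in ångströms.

1441 Å

At the upper boundary (n = 1.63 to n = 2.13) the reflected ray undergoes a half-wave phase shift.
Bottom surface (2.13 → 1.5): reflection off a lower-index medium gives no phase shift.
Net: one phase inversion between the two reflected rays.
For weak reflection here: 2 n t = m λ.
Minimum nonzero at m = 1: t = λ / (2 n) = 614 / (2 × 2.13) = 144 nm.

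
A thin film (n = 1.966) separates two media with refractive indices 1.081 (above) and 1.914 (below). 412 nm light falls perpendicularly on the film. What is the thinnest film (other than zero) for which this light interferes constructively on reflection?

52.4 nm

Top surface (1.081 → 1.966): reflection off a higher-index medium gives a half-wave phase shift.
Bottom surface (1.966 → 1.914): reflection off a lower-index medium gives no phase shift.
The two reflections differ by half a wavelength.
For bright reflection here: 2 n t = (m + ½) λ.
Minimum at m = 0: t = λ / (4 n) = 412 / (4 × 1.966) = 52.4 nm.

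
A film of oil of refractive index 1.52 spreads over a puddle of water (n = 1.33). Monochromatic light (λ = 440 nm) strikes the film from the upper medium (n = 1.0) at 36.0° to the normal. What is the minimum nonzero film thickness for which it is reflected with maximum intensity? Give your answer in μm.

0.0785 μm

Ray reflecting at the top interface goes from n = 1.0 toward n = 1.52: a half-wave phase shift.
Bottom surface (1.52 → 1.33): reflection off a lower-index medium gives no phase shift.
Exactly one π shift → a net half-wave offset.
With one net inversion, constructive interference in reflection requires 2 n t cos θ_r = (m + ½) λ.
Snell's law: 1.0 sin 36.0° = 1.52 sin θ_r → sin θ_r = 0.387, cos θ_r = 0.922.
Minimum at m = 0: t = λ / (4 n cos θ_r) = 440 / (4 × 1.52 × 0.922) = 78.5 nm.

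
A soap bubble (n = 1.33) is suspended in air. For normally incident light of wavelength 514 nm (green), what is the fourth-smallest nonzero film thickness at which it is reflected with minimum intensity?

773 nm

Ray reflecting at the top interface goes from n = 1.0 toward n = 1.33: a half-wave phase shift.
Ray reflecting at the bottom interface goes from n = 1.33 toward n = 1.0: no phase shift.
The two reflections differ by half a wavelength.
So the condition for destructive reflection is 2 n t = m λ.
The fourth-smallest nonzero thickness corresponds to m = 4: t = m λ / (2 n) = 4.00 × 514 / (2 × 1.33) = 773 nm.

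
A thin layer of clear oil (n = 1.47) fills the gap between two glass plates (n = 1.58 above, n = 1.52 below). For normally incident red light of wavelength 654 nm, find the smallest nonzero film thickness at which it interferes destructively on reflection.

222 nm

Ray reflecting at the top interface goes from n = 1.58 toward n = 1.47: no phase shift.
At the lower boundary (n = 1.47 to n = 1.52) the reflected ray undergoes a half-wave phase shift.
The two reflections differ by half a wavelength.
With one net inversion, destructive interference in reflection requires 2 n t = m λ.
Minimum nonzero at m = 1: t = λ / (2 n) = 654 / (2 × 1.47) = 222 nm.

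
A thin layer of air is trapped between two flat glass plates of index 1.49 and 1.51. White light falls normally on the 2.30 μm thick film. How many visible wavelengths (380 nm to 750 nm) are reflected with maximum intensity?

6

Ray reflecting at the top interface goes from n = 1.49 toward n = 1.0: no phase shift.
Ray reflecting at the bottom interface goes from n = 1.0 toward n = 1.51: a half-wave phase shift.
Exactly one π shift → a net half-wave offset.
With one net inversion, constructive interference in reflection requires 2 n t = (m + ½) λ.
λ = 2 n t / (m + ½) = 4600 / (m + ½) nm.
m=5: 836 nm (IR); m=6: 708 nm (visible); m=7: 613 nm (visible); m=8: 541 nm (visible); m=9: 484 nm (visible); m=10: 438 nm (visible); m=11: 400 nm (visible); m=12: 368 nm (UV).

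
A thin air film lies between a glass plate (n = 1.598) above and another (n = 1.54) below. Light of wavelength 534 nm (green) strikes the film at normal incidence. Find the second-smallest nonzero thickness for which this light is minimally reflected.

At the upper boundary (n = 1.598 to n = 1.0) the reflected ray undergoes no phase shift.
Ray reflecting at the bottom interface goes from n = 1.0 toward n = 1.54: a half-wave phase shift.
Exactly one π shift → a net half-wave offset.
For minimum reflection here: 2 n t = m λ.
The second-smallest nonzero thickness corresponds to m = 2: t = m λ / (2 n) = 2.00 × 534 / (2 × 1.0) = 534 nm.

534 nm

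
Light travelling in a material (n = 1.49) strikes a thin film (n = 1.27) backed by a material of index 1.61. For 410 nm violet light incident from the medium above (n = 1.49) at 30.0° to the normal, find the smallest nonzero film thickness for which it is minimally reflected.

At the upper boundary (n = 1.49 to n = 1.27) the reflected ray undergoes no phase shift.
Ray reflecting at the bottom interface goes from n = 1.27 toward n = 1.61: a half-wave phase shift.
Net: one phase inversion between the two reflected rays.
For minimum reflection here: 2 n t cos θ_r = m λ.
Snell's law: 1.49 sin 30.0° = 1.27 sin θ_r → sin θ_r = 0.587, cos θ_r = 0.810.
Minimum nonzero at m = 1: t = λ / (2 n cos θ_r) = 410 / (2 × 1.27 × 0.810) = 199 nm.

199 nm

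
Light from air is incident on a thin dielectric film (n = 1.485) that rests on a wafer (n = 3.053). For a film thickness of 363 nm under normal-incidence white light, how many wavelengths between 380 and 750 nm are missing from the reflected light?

Top surface (1.0 → 1.485): reflection off a higher-index medium gives a half-wave phase shift.
Bottom surface (1.485 → 3.053): reflection off a higher-index medium gives a half-wave phase shift.
Net: no relative phase inversion (both shifts match).
With no net inversion, destructive interference in reflection requires 2 n t = (m + ½) λ.
λ = 2 n t / (m + ½) = 1078 / (m + ½) nm.
m=0: 2156 nm (IR); m=1: 719 nm (visible); m=2: 431 nm (visible); m=3: 308 nm (UV).

2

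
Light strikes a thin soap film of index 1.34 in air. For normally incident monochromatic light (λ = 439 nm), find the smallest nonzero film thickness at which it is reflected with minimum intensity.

164 nm

Top surface (1.0 → 1.34): reflection off a higher-index medium gives a half-wave phase shift.
Ray reflecting at the bottom interface goes from n = 1.34 toward n = 1.0: no phase shift.
Exactly one π shift → a net half-wave offset.
With one net inversion, destructive interference in reflection requires 2 n t = m λ.
Minimum nonzero at m = 1: t = λ / (2 n) = 439 / (2 × 1.34) = 164 nm.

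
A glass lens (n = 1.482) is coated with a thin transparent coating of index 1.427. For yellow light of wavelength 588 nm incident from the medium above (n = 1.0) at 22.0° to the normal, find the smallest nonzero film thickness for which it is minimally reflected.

107 nm

Top surface (1.0 → 1.427): reflection off a higher-index medium gives a half-wave phase shift.
Ray reflecting at the bottom interface goes from n = 1.427 toward n = 1.482: a half-wave phase shift.
The two reflections carry the same phase change, so no net offset.
With no net inversion, destructive interference in reflection requires 2 n t cos θ_r = (m + ½) λ.
Snell's law: 1.0 sin 22.0° = 1.427 sin θ_r → sin θ_r = 0.263, cos θ_r = 0.965.
Minimum at m = 0: t = λ / (4 n cos θ_r) = 588 / (4 × 1.427 × 0.965) = 107 nm.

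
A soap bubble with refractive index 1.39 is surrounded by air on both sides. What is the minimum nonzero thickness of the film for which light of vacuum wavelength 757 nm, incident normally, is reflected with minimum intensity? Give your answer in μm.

Top surface (1.0 → 1.39): reflection off a higher-index medium gives a half-wave phase shift.
Bottom surface (1.39 → 1.0): reflection off a lower-index medium gives no phase shift.
Exactly one π shift → a net half-wave offset.
With one net inversion, destructive interference in reflection requires 2 n t = m λ.
Minimum nonzero at m = 1: t = λ / (2 n) = 757 / (2 × 1.39) = 272 nm.

0.272 μm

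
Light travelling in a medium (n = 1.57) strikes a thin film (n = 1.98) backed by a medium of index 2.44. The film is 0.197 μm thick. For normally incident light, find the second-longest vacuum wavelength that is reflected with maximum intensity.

390 nm

At the upper boundary (n = 1.57 to n = 1.98) the reflected ray undergoes a half-wave phase shift.
Bottom surface (1.98 → 2.44): reflection off a higher-index medium gives a half-wave phase shift.
Zero or two π shifts → no net half-wave offset.
For strong reflection here: 2 n t = m λ.
λ = 2 n t / m. The second-longest wavelength is m = 2: λ = 2 × 1.98 × 197 / 2.00 = 390 nm.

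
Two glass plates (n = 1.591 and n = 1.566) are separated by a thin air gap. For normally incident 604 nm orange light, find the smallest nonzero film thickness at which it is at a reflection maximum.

151 nm

Ray reflecting at the top interface goes from n = 1.591 toward n = 1.0: no phase shift.
Ray reflecting at the bottom interface goes from n = 1.0 toward n = 1.566: a half-wave phase shift.
Net: one phase inversion between the two reflected rays.
With one net inversion, constructive interference in reflection requires 2 n t = (m + ½) λ.
Minimum at m = 0: t = λ / (4 n) = 604 / (4 × 1.0) = 151 nm.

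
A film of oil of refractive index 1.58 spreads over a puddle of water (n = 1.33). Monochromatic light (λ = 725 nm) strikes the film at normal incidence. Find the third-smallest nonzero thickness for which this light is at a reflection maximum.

Top surface (1.0 → 1.58): reflection off a higher-index medium gives a half-wave phase shift.
Ray reflecting at the bottom interface goes from n = 1.58 toward n = 1.33: no phase shift.
Net: one phase inversion between the two reflected rays.
With one net inversion, constructive interference in reflection requires 2 n t = (m + ½) λ.
The third-smallest nonzero thickness corresponds to m = 2: t = (m + ½) λ / (2 n) = 2.50 × 725 / (2 × 1.58) = 574 nm.

574 nm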